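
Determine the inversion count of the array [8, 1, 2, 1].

Finding inversions in [8, 1, 2, 1]:

(0, 1): arr[0]=8 > arr[1]=1
(0, 2): arr[0]=8 > arr[2]=2
(0, 3): arr[0]=8 > arr[3]=1
(2, 3): arr[2]=2 > arr[3]=1

Total inversions: 4

The array has 4 inversion(s): (0,1), (0,2), (0,3), (2,3). Each pair (i,j) satisfies i < j and arr[i] > arr[j].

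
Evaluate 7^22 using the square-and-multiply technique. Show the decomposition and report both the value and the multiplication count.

Computing 7^22 by squaring (build up from 7^1; each line after the first costs one multiplication):

7^1 = 7
7^2 = (7^1)^2 = 7^2 = 49
7^4 = (7^2)^2 = 49^2 = 2401
7^5 = 7 * 7^4 = 7 * 2401 = 16807
7^10 = (7^5)^2 = 16807^2 = 282475249
7^11 = 7 * 7^10 = 7 * 282475249 = 1977326743
7^22 = (7^11)^2 = 1977326743^2 = 3909821048582988049

Result: 3909821048582988049
Multiplications needed: 6 (6 lines after 7^1)

7^22 = 3909821048582988049. Using exponentiation by squaring, this requires 6 multiplications. The key idea: if the exponent is even, square the half-power; if odd, multiply by the base once.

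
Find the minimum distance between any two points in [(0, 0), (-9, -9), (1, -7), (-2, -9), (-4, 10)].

Computing all pairwise distances among 5 points:

d((0, 0), (-9, -9)) = 12.7279
d((0, 0), (1, -7)) = 7.0711
d((0, 0), (-2, -9)) = 9.2195
d((0, 0), (-4, 10)) = 10.7703
d((-9, -9), (1, -7)) = 10.198
d((-9, -9), (-2, -9)) = 7.0
d((-9, -9), (-4, 10)) = 19.6469
d((1, -7), (-2, -9)) = 3.6056 <-- minimum
d((1, -7), (-4, 10)) = 17.72
d((-2, -9), (-4, 10)) = 19.105

Closest pair: (1, -7) and (-2, -9) with distance 3.6056

The closest pair is (1, -7) and (-2, -9) with Euclidean distance 3.6056. For 5 points, brute-force pairwise comparison is shown above. For large n, the divide-and-conquer algorithm (sort by x, recurse on halves, check the dividing strip) achieves O(n log n).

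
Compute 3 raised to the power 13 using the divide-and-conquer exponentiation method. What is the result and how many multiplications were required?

Computing 3^13 by squaring (build up from 3^1; each line after the first costs one multiplication):

3^1 = 3
3^2 = (3^1)^2 = 3^2 = 9
3^3 = 3 * 3^2 = 3 * 9 = 27
3^6 = (3^3)^2 = 27^2 = 729
3^12 = (3^6)^2 = 729^2 = 531441
3^13 = 3 * 3^12 = 3 * 531441 = 1594323

Result: 1594323
Multiplications needed: 5 (5 lines after 3^1)

3^13 = 1594323. Using exponentiation by squaring, this requires 5 multiplications. The key idea: if the exponent is even, square the half-power; if odd, multiply by the base once.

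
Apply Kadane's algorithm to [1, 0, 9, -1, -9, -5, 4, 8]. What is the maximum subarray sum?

Using Kadane's algorithm on [1, 0, 9, -1, -9, -5, 4, 8]:

Scanning through the array:
Position 1 (value 0): max_ending_here = 1, max_so_far = 1
Position 2 (value 9): max_ending_here = 10, max_so_far = 10
Position 3 (value -1): max_ending_here = 9, max_so_far = 10
Position 4 (value -9): max_ending_here = 0, max_so_far = 10
Position 5 (value -5): max_ending_here = -5, max_so_far = 10
Position 6 (value 4): max_ending_here = 4, max_so_far = 10
Position 7 (value 8): max_ending_here = 12, max_so_far = 12

Maximum subarray: [4, 8]
Maximum sum: 12

The maximum subarray is [4, 8] with sum 12. This subarray runs from index 6 to index 7.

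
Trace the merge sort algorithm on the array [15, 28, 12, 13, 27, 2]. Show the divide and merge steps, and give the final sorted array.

Merge sort trace:

Split: [15, 28, 12, 13, 27, 2] -> [15, 28, 12] and [13, 27, 2]
  Split: [15, 28, 12] -> [15] and [28, 12]
    Split: [28, 12] -> [28] and [12]
    Merge: [28] + [12] -> [12, 28]
  Merge: [15] + [12, 28] -> [12, 15, 28]
  Split: [13, 27, 2] -> [13] and [27, 2]
    Split: [27, 2] -> [27] and [2]
    Merge: [27] + [2] -> [2, 27]
  Merge: [13] + [2, 27] -> [2, 13, 27]
Merge: [12, 15, 28] + [2, 13, 27] -> [2, 12, 13, 15, 27, 28]

Final sorted array: [2, 12, 13, 15, 27, 28]

The merge sort proceeds by recursively splitting the array and merging sorted halves.
After all merges, the sorted array is [2, 12, 13, 15, 27, 28].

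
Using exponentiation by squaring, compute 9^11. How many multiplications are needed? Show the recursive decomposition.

Computing 9^11 by squaring (build up from 9^1; each line after the first costs one multiplication):

9^1 = 9
9^2 = (9^1)^2 = 9^2 = 81
9^4 = (9^2)^2 = 81^2 = 6561
9^5 = 9 * 9^4 = 9 * 6561 = 59049
9^10 = (9^5)^2 = 59049^2 = 3486784401
9^11 = 9 * 9^10 = 9 * 3486784401 = 31381059609

Result: 31381059609
Multiplications needed: 5 (5 lines after 9^1)

9^11 = 31381059609. Using exponentiation by squaring, this requires 5 multiplications. The key idea: if the exponent is even, square the half-power; if odd, multiply by the base once.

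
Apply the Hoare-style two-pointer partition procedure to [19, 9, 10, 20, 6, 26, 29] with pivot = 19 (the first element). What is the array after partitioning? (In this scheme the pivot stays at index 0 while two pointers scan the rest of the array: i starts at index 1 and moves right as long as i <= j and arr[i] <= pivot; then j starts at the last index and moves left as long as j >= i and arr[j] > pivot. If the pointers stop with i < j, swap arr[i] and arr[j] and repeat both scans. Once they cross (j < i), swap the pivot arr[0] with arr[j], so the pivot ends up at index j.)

Hoare-style two-pointer partition with pivot = 19:

Initial array: [19, 9, 10, 20, 6, 26, 29]

Pointers start at i = 1, j = 6.
i stops at index 3 (arr[3]=20 > 19), j stops at index 4 (arr[4]=6 <= 19): swap arr[3] and arr[4], array becomes [19, 9, 10, 6, 20, 26, 29]
i ends at 4, j ends at 3: the pointers have crossed (j < i), so scanning stops.

Swap pivot arr[0] with arr[3] to place pivot at position 3: [6, 9, 10, 19, 20, 26, 29]
Pivot position: 3

After partitioning with pivot 19, the array becomes [6, 9, 10, 19, 20, 26, 29]. The pivot is placed at index 3. All elements to the left of the pivot are <= 19, and all elements to the right are > 19.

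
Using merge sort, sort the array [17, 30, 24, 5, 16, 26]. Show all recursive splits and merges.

Merge sort trace:

Split: [17, 30, 24, 5, 16, 26] -> [17, 30, 24] and [5, 16, 26]
  Split: [17, 30, 24] -> [17] and [30, 24]
    Split: [30, 24] -> [30] and [24]
    Merge: [30] + [24] -> [24, 30]
  Merge: [17] + [24, 30] -> [17, 24, 30]
  Split: [5, 16, 26] -> [5] and [16, 26]
    Split: [16, 26] -> [16] and [26]
    Merge: [16] + [26] -> [16, 26]
  Merge: [5] + [16, 26] -> [5, 16, 26]
Merge: [17, 24, 30] + [5, 16, 26] -> [5, 16, 17, 24, 26, 30]

Final sorted array: [5, 16, 17, 24, 26, 30]

The merge sort proceeds by recursively splitting the array and merging sorted halves.
After all merges, the sorted array is [5, 16, 17, 24, 26, 30].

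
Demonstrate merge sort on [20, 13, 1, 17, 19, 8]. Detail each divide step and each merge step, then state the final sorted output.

Merge sort trace:

Split: [20, 13, 1, 17, 19, 8] -> [20, 13, 1] and [17, 19, 8]
  Split: [20, 13, 1] -> [20] and [13, 1]
    Split: [13, 1] -> [13] and [1]
    Merge: [13] + [1] -> [1, 13]
  Merge: [20] + [1, 13] -> [1, 13, 20]
  Split: [17, 19, 8] -> [17] and [19, 8]
    Split: [19, 8] -> [19] and [8]
    Merge: [19] + [8] -> [8, 19]
  Merge: [17] + [8, 19] -> [8, 17, 19]
Merge: [1, 13, 20] + [8, 17, 19] -> [1, 8, 13, 17, 19, 20]

Final sorted array: [1, 8, 13, 17, 19, 20]

The merge sort proceeds by recursively splitting the array and merging sorted halves.
After all merges, the sorted array is [1, 8, 13, 17, 19, 20].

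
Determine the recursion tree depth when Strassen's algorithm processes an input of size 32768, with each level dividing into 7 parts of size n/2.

For divide and conquer with division factor 2:

Problem sizes at each level:
Level 0: 32768
Level 1: 16384
Level 2: 8192
Level 3: 4096
Level 4: 2048
Level 5: 1024
Level 6: 512
Level 7: 256
Level 8: 128
Level 9: 64
Level 10: 32
Level 11: 16
Level 12: 8
Level 13: 4
Level 14: 2
Level 15: 1

The root is level 0 and the size-1 base case is level 15 (the tree spans levels 0 through 15, i.e. 16 levels counting the root), so the depth is the number of divisions: log_2(32768) = 15

The recursion tree depth is log_2(32768) = 15. At each level, the problem size is divided by 2, so it takes 15 divisions to reduce to a base case of size 1. The algorithm makes 7 recursive calls at each level.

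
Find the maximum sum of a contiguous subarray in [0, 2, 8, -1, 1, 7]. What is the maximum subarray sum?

Using Kadane's algorithm on [0, 2, 8, -1, 1, 7]:

Scanning through the array:
Position 1 (value 2): max_ending_here = 2, max_so_far = 2
Position 2 (value 8): max_ending_here = 10, max_so_far = 10
Position 3 (value -1): max_ending_here = 9, max_so_far = 10
Position 4 (value 1): max_ending_here = 10, max_so_far = 10
Position 5 (value 7): max_ending_here = 17, max_so_far = 17

Maximum subarray: [0, 2, 8, -1, 1, 7]
Maximum sum: 17

The maximum subarray is [0, 2, 8, -1, 1, 7] with sum 17. This subarray runs from index 0 to index 5.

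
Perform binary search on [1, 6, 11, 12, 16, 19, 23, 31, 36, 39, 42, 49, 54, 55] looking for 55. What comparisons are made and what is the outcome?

Binary search for 55 in [1, 6, 11, 12, 16, 19, 23, 31, 36, 39, 42, 49, 54, 55]:

lo=0, hi=13, mid=6, arr[mid]=23 -> 23 < 55, search right half
lo=7, hi=13, mid=10, arr[mid]=42 -> 42 < 55, search right half
lo=11, hi=13, mid=12, arr[mid]=54 -> 54 < 55, search right half
lo=13, hi=13, mid=13, arr[mid]=55 -> Found target at index 13!

Binary search finds 55 at index 13 after 4 comparisons. The search repeatedly halves the search space by comparing with the middle element.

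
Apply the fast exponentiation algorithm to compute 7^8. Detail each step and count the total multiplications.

Computing 7^8 by squaring (build up from 7^1; each line after the first costs one multiplication):

7^1 = 7
7^2 = (7^1)^2 = 7^2 = 49
7^4 = (7^2)^2 = 49^2 = 2401
7^8 = (7^4)^2 = 2401^2 = 5764801

Result: 5764801
Multiplications needed: 3 (3 lines after 7^1)

7^8 = 5764801. Using exponentiation by squaring, this requires 3 multiplications. The key idea: if the exponent is even, square the half-power; if odd, multiply by the base once.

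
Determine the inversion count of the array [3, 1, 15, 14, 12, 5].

Finding inversions in [3, 1, 15, 14, 12, 5]:

(0, 1): arr[0]=3 > arr[1]=1
(2, 3): arr[2]=15 > arr[3]=14
(2, 4): arr[2]=15 > arr[4]=12
(2, 5): arr[2]=15 > arr[5]=5
(3, 4): arr[3]=14 > arr[4]=12
(3, 5): arr[3]=14 > arr[5]=5
(4, 5): arr[4]=12 > arr[5]=5

Total inversions: 7

The array has 7 inversion(s): (0,1), (2,3), (2,4), (2,5), (3,4), (3,5), (4,5). Each pair (i,j) satisfies i < j and arr[i] > arr[j].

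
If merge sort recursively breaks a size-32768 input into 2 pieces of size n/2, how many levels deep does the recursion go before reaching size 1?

For divide and conquer with division factor 2:

Problem sizes at each level:
Level 0: 32768
Level 1: 16384
Level 2: 8192
Level 3: 4096
Level 4: 2048
Level 5: 1024
Level 6: 512
Level 7: 256
Level 8: 128
Level 9: 64
Level 10: 32
Level 11: 16
Level 12: 8
Level 13: 4
Level 14: 2
Level 15: 1

The root is level 0 and the size-1 base case is level 15 (the tree spans levels 0 through 15, i.e. 16 levels counting the root), so the depth is the number of divisions: log_2(32768) = 15

The recursion tree depth is log_2(32768) = 15. At each level, the problem size is divided by 2, so it takes 15 divisions to reduce to a base case of size 1. The algorithm makes 2 recursive calls at each level.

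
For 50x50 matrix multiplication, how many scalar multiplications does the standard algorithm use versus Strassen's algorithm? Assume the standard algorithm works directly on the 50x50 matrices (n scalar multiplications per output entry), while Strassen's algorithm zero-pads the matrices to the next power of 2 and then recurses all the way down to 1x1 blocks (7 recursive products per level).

Matrix multiplication for 50x50 matrices:

Strassen's algorithm requires power-of-2 dimensions. Pad 50x50 to 64x64 (next power of 2).

Standard algorithm: 50^3 = 125000 multiplications
Strassen's algorithm: 7^(log2(64)) = 7^6 = 117649 multiplications
Savings: 125000 - 117649 = 7351 multiplications

Standard: 125000 multiplications (50^3). Strassen: 117649 multiplications (7^6, after padding to 64x64). Strassen reduces 8 recursive multiplications to 7 at each level.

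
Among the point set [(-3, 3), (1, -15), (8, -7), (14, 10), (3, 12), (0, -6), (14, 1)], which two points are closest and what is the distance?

Computing all pairwise distances among 7 points:

d((-3, 3), (1, -15)) = 18.4391
d((-3, 3), (8, -7)) = 14.8661
d((-3, 3), (14, 10)) = 18.3848
d((-3, 3), (3, 12)) = 10.8167
d((-3, 3), (0, -6)) = 9.4868
d((-3, 3), (14, 1)) = 17.1172
d((1, -15), (8, -7)) = 10.6301
d((1, -15), (14, 10)) = 28.178
d((1, -15), (3, 12)) = 27.074
d((1, -15), (0, -6)) = 9.0554
d((1, -15), (14, 1)) = 20.6155
d((8, -7), (14, 10)) = 18.0278
d((8, -7), (3, 12)) = 19.6469
d((8, -7), (0, -6)) = 8.0623 <-- minimum
d((8, -7), (14, 1)) = 10.0
d((14, 10), (3, 12)) = 11.1803
d((14, 10), (0, -6)) = 21.2603
d((14, 10), (14, 1)) = 9.0
d((3, 12), (0, -6)) = 18.2483
d((3, 12), (14, 1)) = 15.5563
d((0, -6), (14, 1)) = 15.6525

Closest pair: (8, -7) and (0, -6) with distance 8.0623

The closest pair is (8, -7) and (0, -6) with Euclidean distance 8.0623. For 7 points, brute-force pairwise comparison is shown above. For large n, the divide-and-conquer algorithm (sort by x, recurse on halves, check the dividing strip) achieves O(n log n).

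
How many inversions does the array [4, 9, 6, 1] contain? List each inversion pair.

Finding inversions in [4, 9, 6, 1]:

(0, 3): arr[0]=4 > arr[3]=1
(1, 2): arr[1]=9 > arr[2]=6
(1, 3): arr[1]=9 > arr[3]=1
(2, 3): arr[2]=6 > arr[3]=1

Total inversions: 4

The array has 4 inversion(s): (0,3), (1,2), (1,3), (2,3). Each pair (i,j) satisfies i < j and arr[i] > arr[j].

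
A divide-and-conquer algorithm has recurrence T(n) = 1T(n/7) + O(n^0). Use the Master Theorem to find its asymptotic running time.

Master Theorem for T(n) = 1T(n/7) + O(n^0):

a = 1, b = 7, c = 0
log_b(a) = log_7(1) = 0.0000

Case 2: c = 0 = log_7(1) = 0.0000
T(n) = O(n^0 log n) = O(log n)

For T(n) = 1T(n/7) + O(n^0): log_7(1) = 0.0000. This is Case 2 of the Master Theorem (c = log_b(a), equal work at all levels), giving O(log n).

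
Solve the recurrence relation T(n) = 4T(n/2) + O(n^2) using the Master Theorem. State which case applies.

Master Theorem for T(n) = 4T(n/2) + O(n^2):

a = 4, b = 2, c = 2
log_b(a) = log_2(4) = 2.0000

Case 2: c = 2 = log_2(4) = 2.0000
T(n) = O(n^2 log n) = O(n^2 log n)

For T(n) = 4T(n/2) + O(n^2): log_2(4) = 2.0000. This is Case 2 of the Master Theorem (c = log_b(a), equal work at all levels), giving O(n^2 log n).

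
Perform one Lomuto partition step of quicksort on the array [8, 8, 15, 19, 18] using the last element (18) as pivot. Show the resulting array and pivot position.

Lomuto partition with pivot = 18:

Initial array: [8, 8, 15, 19, 18]

arr[0]=8 <= 18: swap with position 0, array becomes [8, 8, 15, 19, 18]
arr[1]=8 <= 18: swap with position 1, array becomes [8, 8, 15, 19, 18]
arr[2]=15 <= 18: swap with position 2, array becomes [8, 8, 15, 19, 18]
arr[3]=19 > 18: no swap

Place pivot at position 3: [8, 8, 15, 18, 19]
Pivot position: 3

After partitioning with pivot 18, the array becomes [8, 8, 15, 18, 19]. The pivot is placed at index 3. All elements to the left of the pivot are <= 18, and all elements to the right are > 18.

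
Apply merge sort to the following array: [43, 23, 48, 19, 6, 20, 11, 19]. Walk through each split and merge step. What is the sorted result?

Merge sort trace:

Split: [43, 23, 48, 19, 6, 20, 11, 19] -> [43, 23, 48, 19] and [6, 20, 11, 19]
  Split: [43, 23, 48, 19] -> [43, 23] and [48, 19]
    Split: [43, 23] -> [43] and [23]
    Merge: [43] + [23] -> [23, 43]
    Split: [48, 19] -> [48] and [19]
    Merge: [48] + [19] -> [19, 48]
  Merge: [23, 43] + [19, 48] -> [19, 23, 43, 48]
  Split: [6, 20, 11, 19] -> [6, 20] and [11, 19]
    Split: [6, 20] -> [6] and [20]
    Merge: [6] + [20] -> [6, 20]
    Split: [11, 19] -> [11] and [19]
    Merge: [11] + [19] -> [11, 19]
  Merge: [6, 20] + [11, 19] -> [6, 11, 19, 20]
Merge: [19, 23, 43, 48] + [6, 11, 19, 20] -> [6, 11, 19, 19, 20, 23, 43, 48]

Final sorted array: [6, 11, 19, 19, 20, 23, 43, 48]

The merge sort proceeds by recursively splitting the array and merging sorted halves.
After all merges, the sorted array is [6, 11, 19, 19, 20, 23, 43, 48].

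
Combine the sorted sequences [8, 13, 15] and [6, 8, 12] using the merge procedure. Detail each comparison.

Merging process:

Compare 8 vs 6: take 6 from right. Merged: [6]
Compare 8 vs 8: take 8 from left. Merged: [6, 8]
Compare 13 vs 8: take 8 from right. Merged: [6, 8, 8]
Compare 13 vs 12: take 12 from right. Merged: [6, 8, 8, 12]
Append remaining from left: [13, 15]. Merged: [6, 8, 8, 12, 13, 15]

Final merged array: [6, 8, 8, 12, 13, 15]
Total comparisons: 4

The merged array is [6, 8, 8, 12, 13, 15], requiring 4 comparisons. The merge step runs in O(n) time where n is the total number of elements.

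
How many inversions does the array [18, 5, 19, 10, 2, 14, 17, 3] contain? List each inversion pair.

Finding inversions in [18, 5, 19, 10, 2, 14, 17, 3]:

(0, 1): arr[0]=18 > arr[1]=5
(0, 3): arr[0]=18 > arr[3]=10
(0, 4): arr[0]=18 > arr[4]=2
(0, 5): arr[0]=18 > arr[5]=14
(0, 6): arr[0]=18 > arr[6]=17
(0, 7): arr[0]=18 > arr[7]=3
(1, 4): arr[1]=5 > arr[4]=2
(1, 7): arr[1]=5 > arr[7]=3
(2, 3): arr[2]=19 > arr[3]=10
(2, 4): arr[2]=19 > arr[4]=2
(2, 5): arr[2]=19 > arr[5]=14
(2, 6): arr[2]=19 > arr[6]=17
(2, 7): arr[2]=19 > arr[7]=3
(3, 4): arr[3]=10 > arr[4]=2
(3, 7): arr[3]=10 > arr[7]=3
(5, 7): arr[5]=14 > arr[7]=3
(6, 7): arr[6]=17 > arr[7]=3

Total inversions: 17

The array has 17 inversion(s): (0,1), (0,3), (0,4), (0,5), (0,6), (0,7), (1,4), (1,7), (2,3), (2,4), (2,5), (2,6), (2,7), (3,4), (3,7), (5,7), (6,7). Each pair (i,j) satisfies i < j and arr[i] > arr[j].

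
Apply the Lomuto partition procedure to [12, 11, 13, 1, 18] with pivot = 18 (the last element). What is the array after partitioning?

Lomuto partition with pivot = 18:

Initial array: [12, 11, 13, 1, 18]

arr[0]=12 <= 18: swap with position 0, array becomes [12, 11, 13, 1, 18]
arr[1]=11 <= 18: swap with position 1, array becomes [12, 11, 13, 1, 18]
arr[2]=13 <= 18: swap with position 2, array becomes [12, 11, 13, 1, 18]
arr[3]=1 <= 18: swap with position 3, array becomes [12, 11, 13, 1, 18]

Place pivot at position 4: [12, 11, 13, 1, 18]
Pivot position: 4

After partitioning with pivot 18, the array becomes [12, 11, 13, 1, 18]. The pivot is placed at index 4. All elements to the left of the pivot are <= 18, and all elements to the right are > 18.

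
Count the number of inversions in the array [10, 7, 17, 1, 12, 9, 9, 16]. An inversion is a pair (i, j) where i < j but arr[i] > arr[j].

Finding inversions in [10, 7, 17, 1, 12, 9, 9, 16]:

(0, 1): arr[0]=10 > arr[1]=7
(0, 3): arr[0]=10 > arr[3]=1
(0, 5): arr[0]=10 > arr[5]=9
(0, 6): arr[0]=10 > arr[6]=9
(1, 3): arr[1]=7 > arr[3]=1
(2, 3): arr[2]=17 > arr[3]=1
(2, 4): arr[2]=17 > arr[4]=12
(2, 5): arr[2]=17 > arr[5]=9
(2, 6): arr[2]=17 > arr[6]=9
(2, 7): arr[2]=17 > arr[7]=16
(4, 5): arr[4]=12 > arr[5]=9
(4, 6): arr[4]=12 > arr[6]=9

Total inversions: 12

The array has 12 inversion(s): (0,1), (0,3), (0,5), (0,6), (1,3), (2,3), (2,4), (2,5), (2,6), (2,7), (4,5), (4,6). Each pair (i,j) satisfies i < j and arr[i] > arr[j].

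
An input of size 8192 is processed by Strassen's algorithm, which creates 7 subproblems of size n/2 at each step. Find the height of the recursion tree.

For divide and conquer with division factor 2:

Problem sizes at each level:
Level 0: 8192
Level 1: 4096
Level 2: 2048
Level 3: 1024
Level 4: 512
Level 5: 256
Level 6: 128
Level 7: 64
Level 8: 32
Level 9: 16
Level 10: 8
Level 11: 4
Level 12: 2
Level 13: 1

The root is level 0 and the size-1 base case is level 13 (the tree spans levels 0 through 13, i.e. 14 levels counting the root), so the depth is the number of divisions: log_2(8192) = 13

The recursion tree depth is log_2(8192) = 13. At each level, the problem size is divided by 2, so it takes 13 divisions to reduce to a base case of size 1. The algorithm makes 7 recursive calls at each level.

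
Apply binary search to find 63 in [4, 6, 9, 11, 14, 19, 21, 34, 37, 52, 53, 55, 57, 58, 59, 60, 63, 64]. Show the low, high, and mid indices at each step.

Binary search for 63 in [4, 6, 9, 11, 14, 19, 21, 34, 37, 52, 53, 55, 57, 58, 59, 60, 63, 64]:

lo=0, hi=17, mid=8, arr[mid]=37 -> 37 < 63, search right half
lo=9, hi=17, mid=13, arr[mid]=58 -> 58 < 63, search right half
lo=14, hi=17, mid=15, arr[mid]=60 -> 60 < 63, search right half
lo=16, hi=17, mid=16, arr[mid]=63 -> Found target at index 16!

Binary search finds 63 at index 16 after 4 comparisons. The search repeatedly halves the search space by comparing with the middle element.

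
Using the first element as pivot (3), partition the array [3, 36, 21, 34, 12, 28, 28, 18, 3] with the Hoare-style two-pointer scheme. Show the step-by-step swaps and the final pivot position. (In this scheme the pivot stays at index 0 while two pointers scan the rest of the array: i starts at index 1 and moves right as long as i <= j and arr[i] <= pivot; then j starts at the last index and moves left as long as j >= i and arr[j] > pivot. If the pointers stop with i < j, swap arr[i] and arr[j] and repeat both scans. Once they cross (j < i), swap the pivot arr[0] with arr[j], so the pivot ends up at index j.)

Hoare-style two-pointer partition with pivot = 3:

Initial array: [3, 36, 21, 34, 12, 28, 28, 18, 3]

Pointers start at i = 1, j = 8.
i stops at index 1 (arr[1]=36 > 3), j stops at index 8 (arr[8]=3 <= 3): swap arr[1] and arr[8], array becomes [3, 3, 21, 34, 12, 28, 28, 18, 36]
i ends at 2, j ends at 1: the pointers have crossed (j < i), so scanning stops.

Swap pivot arr[0] with arr[1] to place pivot at position 1: [3, 3, 21, 34, 12, 28, 28, 18, 36]
Pivot position: 1

After partitioning with pivot 3, the array becomes [3, 3, 21, 34, 12, 28, 28, 18, 36]. The pivot is placed at index 1. All elements to the left of the pivot are <= 3, and all elements to the right are > 3.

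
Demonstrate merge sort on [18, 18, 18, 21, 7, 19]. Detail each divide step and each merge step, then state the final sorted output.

Merge sort trace:

Split: [18, 18, 18, 21, 7, 19] -> [18, 18, 18] and [21, 7, 19]
  Split: [18, 18, 18] -> [18] and [18, 18]
    Split: [18, 18] -> [18] and [18]
    Merge: [18] + [18] -> [18, 18]
  Merge: [18] + [18, 18] -> [18, 18, 18]
  Split: [21, 7, 19] -> [21] and [7, 19]
    Split: [7, 19] -> [7] and [19]
    Merge: [7] + [19] -> [7, 19]
  Merge: [21] + [7, 19] -> [7, 19, 21]
Merge: [18, 18, 18] + [7, 19, 21] -> [7, 18, 18, 18, 19, 21]

Final sorted array: [7, 18, 18, 18, 19, 21]

The merge sort proceeds by recursively splitting the array and merging sorted halves.
After all merges, the sorted array is [7, 18, 18, 18, 19, 21].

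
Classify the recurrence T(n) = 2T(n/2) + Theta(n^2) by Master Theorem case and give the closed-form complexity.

Master Theorem for T(n) = 2T(n/2) + O(n^2):

a = 2, b = 2, c = 2
log_b(a) = log_2(2) = 1.0000

Case 3: c = 2 > log_2(2) = 1.0000
T(n) = O(n^2) = O(n^2)

For T(n) = 2T(n/2) + O(n^2): log_2(2) = 1.0000. This is Case 3 of the Master Theorem (c > log_b(a), work dominated by root), giving O(n^2).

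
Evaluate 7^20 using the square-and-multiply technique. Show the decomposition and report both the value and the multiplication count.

Computing 7^20 by squaring (build up from 7^1; each line after the first costs one multiplication):

7^1 = 7
7^2 = (7^1)^2 = 7^2 = 49
7^4 = (7^2)^2 = 49^2 = 2401
7^5 = 7 * 7^4 = 7 * 2401 = 16807
7^10 = (7^5)^2 = 16807^2 = 282475249
7^20 = (7^10)^2 = 282475249^2 = 79792266297612001

Result: 79792266297612001
Multiplications needed: 5 (5 lines after 7^1)

7^20 = 79792266297612001. Using exponentiation by squaring, this requires 5 multiplications. The key idea: if the exponent is even, square the half-power; if odd, multiply by the base once.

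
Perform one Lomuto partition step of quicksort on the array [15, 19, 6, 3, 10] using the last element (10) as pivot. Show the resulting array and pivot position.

Lomuto partition with pivot = 10:

Initial array: [15, 19, 6, 3, 10]

arr[0]=15 > 10: no swap
arr[1]=19 > 10: no swap
arr[2]=6 <= 10: swap with position 0, array becomes [6, 19, 15, 3, 10]
arr[3]=3 <= 10: swap with position 1, array becomes [6, 3, 15, 19, 10]

Place pivot at position 2: [6, 3, 10, 19, 15]
Pivot position: 2

After partitioning with pivot 10, the array becomes [6, 3, 10, 19, 15]. The pivot is placed at index 2. All elements to the left of the pivot are <= 10, and all elements to the right are > 10.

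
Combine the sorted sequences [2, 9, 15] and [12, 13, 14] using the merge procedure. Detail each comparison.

Merging process:

Compare 2 vs 12: take 2 from left. Merged: [2]
Compare 9 vs 12: take 9 from left. Merged: [2, 9]
Compare 15 vs 12: take 12 from right. Merged: [2, 9, 12]
Compare 15 vs 13: take 13 from right. Merged: [2, 9, 12, 13]
Compare 15 vs 14: take 14 from right. Merged: [2, 9, 12, 13, 14]
Append remaining from left: [15]. Merged: [2, 9, 12, 13, 14, 15]

Final merged array: [2, 9, 12, 13, 14, 15]
Total comparisons: 5

The merged array is [2, 9, 12, 13, 14, 15], requiring 5 comparisons. The merge step runs in O(n) time where n is the total number of elements.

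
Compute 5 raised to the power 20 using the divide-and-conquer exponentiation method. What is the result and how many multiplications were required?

Computing 5^20 by squaring (build up from 5^1; each line after the first costs one multiplication):

5^1 = 5
5^2 = (5^1)^2 = 5^2 = 25
5^4 = (5^2)^2 = 25^2 = 625
5^5 = 5 * 5^4 = 5 * 625 = 3125
5^10 = (5^5)^2 = 3125^2 = 9765625
5^20 = (5^10)^2 = 9765625^2 = 95367431640625

Result: 95367431640625
Multiplications needed: 5 (5 lines after 5^1)

5^20 = 95367431640625. Using exponentiation by squaring, this requires 5 multiplications. The key idea: if the exponent is even, square the half-power; if odd, multiply by the base once.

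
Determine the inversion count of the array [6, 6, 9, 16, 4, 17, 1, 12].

Finding inversions in [6, 6, 9, 16, 4, 17, 1, 12]:

(0, 4): arr[0]=6 > arr[4]=4
(0, 6): arr[0]=6 > arr[6]=1
(1, 4): arr[1]=6 > arr[4]=4
(1, 6): arr[1]=6 > arr[6]=1
(2, 4): arr[2]=9 > arr[4]=4
(2, 6): arr[2]=9 > arr[6]=1
(3, 4): arr[3]=16 > arr[4]=4
(3, 6): arr[3]=16 > arr[6]=1
(3, 7): arr[3]=16 > arr[7]=12
(4, 6): arr[4]=4 > arr[6]=1
(5, 6): arr[5]=17 > arr[6]=1
(5, 7): arr[5]=17 > arr[7]=12

Total inversions: 12

The array has 12 inversion(s): (0,4), (0,6), (1,4), (1,6), (2,4), (2,6), (3,4), (3,6), (3,7), (4,6), (5,6), (5,7). Each pair (i,j) satisfies i < j and arr[i] > arr[j].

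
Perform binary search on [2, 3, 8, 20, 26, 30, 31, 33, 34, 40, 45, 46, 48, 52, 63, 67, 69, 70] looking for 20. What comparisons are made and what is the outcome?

Binary search for 20 in [2, 3, 8, 20, 26, 30, 31, 33, 34, 40, 45, 46, 48, 52, 63, 67, 69, 70]:

lo=0, hi=17, mid=8, arr[mid]=34 -> 34 > 20, search left half
lo=0, hi=7, mid=3, arr[mid]=20 -> Found target at index 3!

Binary search finds 20 at index 3 after 2 comparisons. The search repeatedly halves the search space by comparing with the middle element.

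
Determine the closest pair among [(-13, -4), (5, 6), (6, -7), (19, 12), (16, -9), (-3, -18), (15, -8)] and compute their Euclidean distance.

Computing all pairwise distances among 7 points:

d((-13, -4), (5, 6)) = 20.5913
d((-13, -4), (6, -7)) = 19.2354
d((-13, -4), (19, 12)) = 35.7771
d((-13, -4), (16, -9)) = 29.4279
d((-13, -4), (-3, -18)) = 17.2047
d((-13, -4), (15, -8)) = 28.2843
d((5, 6), (6, -7)) = 13.0384
d((5, 6), (19, 12)) = 15.2315
d((5, 6), (16, -9)) = 18.6011
d((5, 6), (-3, -18)) = 25.2982
d((5, 6), (15, -8)) = 17.2047
d((6, -7), (19, 12)) = 23.0217
d((6, -7), (16, -9)) = 10.198
d((6, -7), (-3, -18)) = 14.2127
d((6, -7), (15, -8)) = 9.0554
d((19, 12), (16, -9)) = 21.2132
d((19, 12), (-3, -18)) = 37.2022
d((19, 12), (15, -8)) = 20.3961
d((16, -9), (-3, -18)) = 21.0238
d((16, -9), (15, -8)) = 1.4142 <-- minimum
d((-3, -18), (15, -8)) = 20.5913

Closest pair: (16, -9) and (15, -8) with distance 1.4142

The closest pair is (16, -9) and (15, -8) with Euclidean distance 1.4142. For 7 points, brute-force pairwise comparison is shown above. For large n, the divide-and-conquer algorithm (sort by x, recurse on halves, check the dividing strip) achieves O(n log n).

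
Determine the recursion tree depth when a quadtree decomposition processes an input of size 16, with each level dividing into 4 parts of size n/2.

For divide and conquer with division factor 2:

Problem sizes at each level:
Level 0: 16
Level 1: 8
Level 2: 4
Level 3: 2
Level 4: 1

The root is level 0 and the size-1 base case is level 4 (the tree spans levels 0 through 4, i.e. 5 levels counting the root), so the depth is the number of divisions: log_2(16) = 4

The recursion tree depth is log_2(16) = 4. At each level, the problem size is divided by 2, so it takes 4 divisions to reduce to a base case of size 1. The algorithm makes 4 recursive calls at each level.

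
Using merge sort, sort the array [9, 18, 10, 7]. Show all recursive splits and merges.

Merge sort trace:

Split: [9, 18, 10, 7] -> [9, 18] and [10, 7]
  Split: [9, 18] -> [9] and [18]
  Merge: [9] + [18] -> [9, 18]
  Split: [10, 7] -> [10] and [7]
  Merge: [10] + [7] -> [7, 10]
Merge: [9, 18] + [7, 10] -> [7, 9, 10, 18]

Final sorted array: [7, 9, 10, 18]

The merge sort proceeds by recursively splitting the array and merging sorted halves.
After all merges, the sorted array is [7, 9, 10, 18].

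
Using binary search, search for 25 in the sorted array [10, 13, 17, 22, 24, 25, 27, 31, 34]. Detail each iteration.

Binary search for 25 in [10, 13, 17, 22, 24, 25, 27, 31, 34]:

lo=0, hi=8, mid=4, arr[mid]=24 -> 24 < 25, search right half
lo=5, hi=8, mid=6, arr[mid]=27 -> 27 > 25, search left half
lo=5, hi=5, mid=5, arr[mid]=25 -> Found target at index 5!

Binary search finds 25 at index 5 after 3 comparisons. The search repeatedly halves the search space by comparing with the middle element.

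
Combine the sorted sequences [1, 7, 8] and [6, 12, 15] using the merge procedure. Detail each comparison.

Merging process:

Compare 1 vs 6: take 1 from left. Merged: [1]
Compare 7 vs 6: take 6 from right. Merged: [1, 6]
Compare 7 vs 12: take 7 from left. Merged: [1, 6, 7]
Compare 8 vs 12: take 8 from left. Merged: [1, 6, 7, 8]
Append remaining from right: [12, 15]. Merged: [1, 6, 7, 8, 12, 15]

Final merged array: [1, 6, 7, 8, 12, 15]
Total comparisons: 4

The merged array is [1, 6, 7, 8, 12, 15], requiring 4 comparisons. The merge step runs in O(n) time where n is the total number of elements.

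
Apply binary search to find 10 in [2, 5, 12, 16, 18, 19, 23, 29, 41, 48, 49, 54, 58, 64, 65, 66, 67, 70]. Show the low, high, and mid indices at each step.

Binary search for 10 in [2, 5, 12, 16, 18, 19, 23, 29, 41, 48, 49, 54, 58, 64, 65, 66, 67, 70]:

lo=0, hi=17, mid=8, arr[mid]=41 -> 41 > 10, search left half
lo=0, hi=7, mid=3, arr[mid]=16 -> 16 > 10, search left half
lo=0, hi=2, mid=1, arr[mid]=5 -> 5 < 10, search right half
lo=2, hi=2, mid=2, arr[mid]=12 -> 12 > 10, search left half
lo=2 > hi=1, target 10 not found

Binary search determines that 10 is not in the array after 4 comparisons. The search space was exhausted without finding the target.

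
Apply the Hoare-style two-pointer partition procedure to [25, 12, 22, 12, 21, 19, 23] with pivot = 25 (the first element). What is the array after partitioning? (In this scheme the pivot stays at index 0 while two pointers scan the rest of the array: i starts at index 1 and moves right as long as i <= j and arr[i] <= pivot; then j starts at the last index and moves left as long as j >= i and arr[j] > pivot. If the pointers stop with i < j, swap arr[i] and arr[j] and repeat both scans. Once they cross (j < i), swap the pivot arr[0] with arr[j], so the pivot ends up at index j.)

Hoare-style two-pointer partition with pivot = 25:

Initial array: [25, 12, 22, 12, 21, 19, 23]

Pointers start at i = 1, j = 6.
i ends at 7, j ends at 6: the pointers have crossed (j < i), so scanning stops.

Swap pivot arr[0] with arr[6] to place pivot at position 6: [23, 12, 22, 12, 21, 19, 25]
Pivot position: 6

After partitioning with pivot 25, the array becomes [23, 12, 22, 12, 21, 19, 25]. The pivot is placed at index 6. All elements to the left of the pivot are <= 25, and all elements to the right are > 25.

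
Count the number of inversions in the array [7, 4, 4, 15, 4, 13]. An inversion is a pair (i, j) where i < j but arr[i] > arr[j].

Finding inversions in [7, 4, 4, 15, 4, 13]:

(0, 1): arr[0]=7 > arr[1]=4
(0, 2): arr[0]=7 > arr[2]=4
(0, 4): arr[0]=7 > arr[4]=4
(3, 4): arr[3]=15 > arr[4]=4
(3, 5): arr[3]=15 > arr[5]=13

Total inversions: 5

The array has 5 inversion(s): (0,1), (0,2), (0,4), (3,4), (3,5). Each pair (i,j) satisfies i < j and arr[i] > arr[j].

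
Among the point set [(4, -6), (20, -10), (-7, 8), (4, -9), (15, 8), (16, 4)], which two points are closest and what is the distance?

Computing all pairwise distances among 6 points:

d((4, -6), (20, -10)) = 16.4924
d((4, -6), (-7, 8)) = 17.8045
d((4, -6), (4, -9)) = 3.0 <-- minimum
d((4, -6), (15, 8)) = 17.8045
d((4, -6), (16, 4)) = 15.6205
d((20, -10), (-7, 8)) = 32.45
d((20, -10), (4, -9)) = 16.0312
d((20, -10), (15, 8)) = 18.6815
d((20, -10), (16, 4)) = 14.5602
d((-7, 8), (4, -9)) = 20.2485
d((-7, 8), (15, 8)) = 22.0
d((-7, 8), (16, 4)) = 23.3452
d((4, -9), (15, 8)) = 20.2485
d((4, -9), (16, 4)) = 17.6918
d((15, 8), (16, 4)) = 4.1231

Closest pair: (4, -6) and (4, -9) with distance 3.0

The closest pair is (4, -6) and (4, -9) with Euclidean distance 3.0. For 6 points, brute-force pairwise comparison is shown above. For large n, the divide-and-conquer algorithm (sort by x, recurse on halves, check the dividing strip) achieves O(n log n).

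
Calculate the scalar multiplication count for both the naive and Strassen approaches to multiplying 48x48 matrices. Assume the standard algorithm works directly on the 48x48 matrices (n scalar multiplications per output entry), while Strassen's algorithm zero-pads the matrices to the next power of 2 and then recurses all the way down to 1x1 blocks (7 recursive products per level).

Matrix multiplication for 48x48 matrices:

Strassen's algorithm requires power-of-2 dimensions. Pad 48x48 to 64x64 (next power of 2).

Standard algorithm: 48^3 = 110592 multiplications
Strassen's algorithm: 7^(log2(64)) = 7^6 = 117649 multiplications
Difference: 110592 - 117649 = -7057 (Strassen uses MORE here due to padding overhead — for small or just-over-power-of-2 n, padding can outweigh the per-level savings)

Standard: 110592 multiplications (48^3). Strassen: 117649 multiplications (7^6, after padding to 64x64). Strassen reduces 8 recursive multiplications to 7 at each level.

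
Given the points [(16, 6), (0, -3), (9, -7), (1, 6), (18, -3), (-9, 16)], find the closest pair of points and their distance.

Computing all pairwise distances among 6 points:

d((16, 6), (0, -3)) = 18.3576
d((16, 6), (9, -7)) = 14.7648
d((16, 6), (1, 6)) = 15.0
d((16, 6), (18, -3)) = 9.2195
d((16, 6), (-9, 16)) = 26.9258
d((0, -3), (9, -7)) = 9.8489
d((0, -3), (1, 6)) = 9.0554 <-- minimum
d((0, -3), (18, -3)) = 18.0
d((0, -3), (-9, 16)) = 21.0238
d((9, -7), (1, 6)) = 15.2643
d((9, -7), (18, -3)) = 9.8489
d((9, -7), (-9, 16)) = 29.2062
d((1, 6), (18, -3)) = 19.2354
d((1, 6), (-9, 16)) = 14.1421
d((18, -3), (-9, 16)) = 33.0151

Closest pair: (0, -3) and (1, 6) with distance 9.0554

The closest pair is (0, -3) and (1, 6) with Euclidean distance 9.0554. For 6 points, brute-force pairwise comparison is shown above. For large n, the divide-and-conquer algorithm (sort by x, recurse on halves, check the dividing strip) achieves O(n log n).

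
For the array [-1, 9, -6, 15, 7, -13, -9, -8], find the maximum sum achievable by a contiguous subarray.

Using Kadane's algorithm on [-1, 9, -6, 15, 7, -13, -9, -8]:

Scanning through the array:
Position 1 (value 9): max_ending_here = 9, max_so_far = 9
Position 2 (value -6): max_ending_here = 3, max_so_far = 9
Position 3 (value 15): max_ending_here = 18, max_so_far = 18
Position 4 (value 7): max_ending_here = 25, max_so_far = 25
Position 5 (value -13): max_ending_here = 12, max_so_far = 25
Position 6 (value -9): max_ending_here = 3, max_so_far = 25
Position 7 (value -8): max_ending_here = -5, max_so_far = 25

Maximum subarray: [9, -6, 15, 7]
Maximum sum: 25

The maximum subarray is [9, -6, 15, 7] with sum 25. This subarray runs from index 1 to index 4.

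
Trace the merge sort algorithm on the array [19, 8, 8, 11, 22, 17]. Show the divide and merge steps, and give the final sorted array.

Merge sort trace:

Split: [19, 8, 8, 11, 22, 17] -> [19, 8, 8] and [11, 22, 17]
  Split: [19, 8, 8] -> [19] and [8, 8]
    Split: [8, 8] -> [8] and [8]
    Merge: [8] + [8] -> [8, 8]
  Merge: [19] + [8, 8] -> [8, 8, 19]
  Split: [11, 22, 17] -> [11] and [22, 17]
    Split: [22, 17] -> [22] and [17]
    Merge: [22] + [17] -> [17, 22]
  Merge: [11] + [17, 22] -> [11, 17, 22]
Merge: [8, 8, 19] + [11, 17, 22] -> [8, 8, 11, 17, 19, 22]

Final sorted array: [8, 8, 11, 17, 19, 22]

The merge sort proceeds by recursively splitting the array and merging sorted halves.
After all merges, the sorted array is [8, 8, 11, 17, 19, 22].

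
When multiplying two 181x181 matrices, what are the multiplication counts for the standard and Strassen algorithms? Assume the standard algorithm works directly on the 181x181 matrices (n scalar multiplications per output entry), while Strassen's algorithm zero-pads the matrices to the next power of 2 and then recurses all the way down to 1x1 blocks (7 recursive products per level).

Matrix multiplication for 181x181 matrices:

Strassen's algorithm requires power-of-2 dimensions. Pad 181x181 to 256x256 (next power of 2).

Standard algorithm: 181^3 = 5929741 multiplications
Strassen's algorithm: 7^(log2(256)) = 7^8 = 5764801 multiplications
Savings: 5929741 - 5764801 = 164940 multiplications

Standard: 5929741 multiplications (181^3). Strassen: 5764801 multiplications (7^8, after padding to 256x256). Strassen reduces 8 recursive multiplications to 7 at each level.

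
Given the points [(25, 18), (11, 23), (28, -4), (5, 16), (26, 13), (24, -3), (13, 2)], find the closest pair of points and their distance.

Computing all pairwise distances among 7 points:

d((25, 18), (11, 23)) = 14.8661
d((25, 18), (28, -4)) = 22.2036
d((25, 18), (5, 16)) = 20.0998
d((25, 18), (26, 13)) = 5.099
d((25, 18), (24, -3)) = 21.0238
d((25, 18), (13, 2)) = 20.0
d((11, 23), (28, -4)) = 31.9061
d((11, 23), (5, 16)) = 9.2195
d((11, 23), (26, 13)) = 18.0278
d((11, 23), (24, -3)) = 29.0689
d((11, 23), (13, 2)) = 21.095
d((28, -4), (5, 16)) = 30.4795
d((28, -4), (26, 13)) = 17.1172
d((28, -4), (24, -3)) = 4.1231 <-- minimum
d((28, -4), (13, 2)) = 16.1555
d((5, 16), (26, 13)) = 21.2132
d((5, 16), (24, -3)) = 26.8701
d((5, 16), (13, 2)) = 16.1245
d((26, 13), (24, -3)) = 16.1245
d((26, 13), (13, 2)) = 17.0294
d((24, -3), (13, 2)) = 12.083

Closest pair: (28, -4) and (24, -3) with distance 4.1231

The closest pair is (28, -4) and (24, -3) with Euclidean distance 4.1231. For 7 points, brute-force pairwise comparison is shown above. For large n, the divide-and-conquer algorithm (sort by x, recurse on halves, check the dividing strip) achieves O(n log n).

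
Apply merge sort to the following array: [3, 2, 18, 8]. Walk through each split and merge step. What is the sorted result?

Merge sort trace:

Split: [3, 2, 18, 8] -> [3, 2] and [18, 8]
  Split: [3, 2] -> [3] and [2]
  Merge: [3] + [2] -> [2, 3]
  Split: [18, 8] -> [18] and [8]
  Merge: [18] + [8] -> [8, 18]
Merge: [2, 3] + [8, 18] -> [2, 3, 8, 18]

Final sorted array: [2, 3, 8, 18]

The merge sort proceeds by recursively splitting the array and merging sorted halves.
After all merges, the sorted array is [2, 3, 8, 18].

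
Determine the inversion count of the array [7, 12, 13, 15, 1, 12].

Finding inversions in [7, 12, 13, 15, 1, 12]:

(0, 4): arr[0]=7 > arr[4]=1
(1, 4): arr[1]=12 > arr[4]=1
(2, 4): arr[2]=13 > arr[4]=1
(2, 5): arr[2]=13 > arr[5]=12
(3, 4): arr[3]=15 > arr[4]=1
(3, 5): arr[3]=15 > arr[5]=12

Total inversions: 6

The array has 6 inversion(s): (0,4), (1,4), (2,4), (2,5), (3,4), (3,5). Each pair (i,j) satisfies i < j and arr[i] > arr[j].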